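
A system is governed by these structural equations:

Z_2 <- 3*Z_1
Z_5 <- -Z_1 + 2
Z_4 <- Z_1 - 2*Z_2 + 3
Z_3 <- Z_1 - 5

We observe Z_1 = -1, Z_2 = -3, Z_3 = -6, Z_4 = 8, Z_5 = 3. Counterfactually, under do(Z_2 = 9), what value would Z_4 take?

Under do(Z_2=9), the mechanism Z_2 <- 3*Z_1 is discarded; Z_2 is fixed at 9.
Z_4 = Z_1 - 2*Z_2 + 3  [with Z_1=-1, Z_2=9]  = -16

-16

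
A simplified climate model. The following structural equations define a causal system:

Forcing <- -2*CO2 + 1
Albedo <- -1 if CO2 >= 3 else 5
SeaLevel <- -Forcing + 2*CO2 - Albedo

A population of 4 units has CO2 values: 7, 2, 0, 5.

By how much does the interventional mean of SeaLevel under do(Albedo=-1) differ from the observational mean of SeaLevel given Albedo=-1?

-10

Every unit gets Albedo=-1 under the intervention. SeaLevel values become 28, 8, 0, 20; E[SeaLevel|do(Albedo=-1)] = 14.
E[SeaLevel|Albedo=-1] averages over only the 2 units with Albedo=-1 (CO2 = 7, 5): SeaLevel = 28, 20, mean 24.
Difference = 14 − 24 = -10.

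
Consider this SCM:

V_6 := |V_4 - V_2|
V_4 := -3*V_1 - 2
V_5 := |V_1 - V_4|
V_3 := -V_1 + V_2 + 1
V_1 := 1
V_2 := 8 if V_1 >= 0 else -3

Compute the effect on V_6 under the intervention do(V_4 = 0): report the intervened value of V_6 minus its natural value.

-5

Under do(V_4=0), the mechanism V_4 := -3*V_1 - 2 is discarded; V_4 is fixed at 0.
V_2 = 8 if V_1 >= 0 else -3  [with V_1=1]  = 8
V_6 = |V_4 - V_2|  [with V_4=0, V_2=8]  = 8
Without intervention: V_2 = 8 if V_1 >= 0 else -3  [with V_1=1]  = 8; V_4 = -3*V_1 - 2  [with V_1=1]  = -5; V_6 = |V_4 - V_2|  [with V_4=-5, V_2=8]  = 13.
Change = 8 − 13 = -5.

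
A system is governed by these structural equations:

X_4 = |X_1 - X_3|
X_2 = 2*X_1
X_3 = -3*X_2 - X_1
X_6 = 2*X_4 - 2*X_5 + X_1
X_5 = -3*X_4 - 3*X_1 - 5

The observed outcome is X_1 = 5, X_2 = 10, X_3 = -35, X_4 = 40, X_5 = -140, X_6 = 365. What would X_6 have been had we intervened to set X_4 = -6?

-3

Under do(X_4=-6), the mechanism X_4 = |X_1 - X_3| is discarded; X_4 is fixed at -6.
X_5 = -3*X_4 - 3*X_1 - 5  [with X_4=-6, X_1=5]  = -2
X_6 = 2*X_4 - 2*X_5 + X_1  [with X_4=-6, X_5=-2, X_1=5]  = -3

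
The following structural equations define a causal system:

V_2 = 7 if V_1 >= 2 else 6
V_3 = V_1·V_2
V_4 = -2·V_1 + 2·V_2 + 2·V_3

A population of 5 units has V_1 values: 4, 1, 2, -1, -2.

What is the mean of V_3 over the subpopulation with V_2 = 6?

E[V_3|V_2=6] averages over only the 3 units with V_2=6 (V_1 = 1, -1, -2): V_3 = 6, -6, -12, mean -4.

-4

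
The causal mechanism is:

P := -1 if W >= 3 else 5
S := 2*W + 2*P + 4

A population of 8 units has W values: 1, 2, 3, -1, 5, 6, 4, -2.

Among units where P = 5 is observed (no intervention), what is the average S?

14

Observing P=5 restricts to units where P's equation naturally yields 5: W ∈ {1, 2, -1, -2}. In that subpopulation S = 16, 18, 12, 10, mean 14.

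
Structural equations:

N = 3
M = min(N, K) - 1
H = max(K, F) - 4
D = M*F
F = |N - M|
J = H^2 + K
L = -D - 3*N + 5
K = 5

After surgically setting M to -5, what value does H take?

4

do(M=-5) replaces the equation M = min(N, K) - 1 with the constant M = -5.
F = |N - M|  [with N=3, M=-5]  = 8
H = max(K, F) - 4  [with K=5, F=8]  = 4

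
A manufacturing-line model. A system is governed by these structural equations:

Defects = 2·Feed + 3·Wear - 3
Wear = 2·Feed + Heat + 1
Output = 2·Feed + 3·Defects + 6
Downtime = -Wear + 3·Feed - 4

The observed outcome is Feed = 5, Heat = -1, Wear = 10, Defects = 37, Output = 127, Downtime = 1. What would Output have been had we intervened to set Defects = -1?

13

Intervening sets Defects = -1 and removes its equation (Defects = 2·Feed + 3·Wear - 3).
Output = 2·Feed + 3·Defects + 6  [with Feed=5, Defects=-1]  = 13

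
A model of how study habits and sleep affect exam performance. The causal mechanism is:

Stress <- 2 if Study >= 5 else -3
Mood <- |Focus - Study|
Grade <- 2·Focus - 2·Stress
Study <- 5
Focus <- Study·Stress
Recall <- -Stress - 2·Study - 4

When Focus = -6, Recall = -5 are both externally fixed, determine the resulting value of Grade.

-16

Setting Focus = -6, Recall = -5 by intervention discards those variables' equations.
Stress = 2 if Study >= 5 else -3  [with Study=5]  = 2
Grade = 2·Focus - 2·Stress  [with Focus=-6, Stress=2]  = -16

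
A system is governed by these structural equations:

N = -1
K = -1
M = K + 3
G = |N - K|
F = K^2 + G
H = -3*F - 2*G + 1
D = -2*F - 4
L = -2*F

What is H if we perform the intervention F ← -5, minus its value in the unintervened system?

The intervention breaks the incoming arrows to F: F = K^2 + G no longer applies, and F = -5.
G = |N - K|  [with N=-1, K=-1]  = 0
H = -3*F - 2*G + 1  [with F=-5, G=0]  = 16
Without intervention: G = |N - K|  [with N=-1, K=-1]  = 0; F = K^2 + G  [with K=-1, G=0]  = 1; H = -3*F - 2*G + 1  [with F=1, G=0]  = -2.
Change = 16 − (-2) = 18.

18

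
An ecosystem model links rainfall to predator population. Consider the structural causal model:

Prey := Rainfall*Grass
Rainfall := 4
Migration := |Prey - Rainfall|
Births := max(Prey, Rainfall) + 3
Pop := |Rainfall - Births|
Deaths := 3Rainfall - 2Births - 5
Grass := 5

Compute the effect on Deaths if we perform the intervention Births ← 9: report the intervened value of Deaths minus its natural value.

Intervening sets Births = 9 and removes its equation (Births := max(Prey, Rainfall) + 3).
Deaths = 3Rainfall - 2Births - 5  [with Rainfall=4, Births=9]  = -11
Without intervention: Prey = Rainfall*Grass  [with Rainfall=4, Grass=5]  = 20; Births = max(Prey, Rainfall) + 3  [with Prey=20, Rainfall=4]  = 23; Deaths = 3Rainfall - 2Births - 5  [with Rainfall=4, Births=23]  = -39.
Change = -11 − (-39) = 28.

28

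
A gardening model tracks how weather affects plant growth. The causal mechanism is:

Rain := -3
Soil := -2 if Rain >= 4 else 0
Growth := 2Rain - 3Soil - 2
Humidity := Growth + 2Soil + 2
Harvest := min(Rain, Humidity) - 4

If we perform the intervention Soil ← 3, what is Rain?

Under do(Soil=3), the mechanism Soil := -2 if Rain >= 4 else 0 is discarded; Soil is fixed at 3.
Rain is not downstream of the intervention, so its value is determined by the original equations.

-3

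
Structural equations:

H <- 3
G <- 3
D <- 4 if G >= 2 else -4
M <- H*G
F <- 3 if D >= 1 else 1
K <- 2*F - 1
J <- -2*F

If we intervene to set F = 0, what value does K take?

-1

The intervention breaks the incoming arrows to F: F <- 3 if D >= 1 else 1 no longer applies, and F = 0.
K = 2*F - 1  [with F=0]  = -1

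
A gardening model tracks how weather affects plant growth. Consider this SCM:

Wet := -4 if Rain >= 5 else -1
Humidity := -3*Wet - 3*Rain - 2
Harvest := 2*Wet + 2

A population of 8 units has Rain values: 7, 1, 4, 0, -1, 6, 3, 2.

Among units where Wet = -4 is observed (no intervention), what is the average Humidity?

-9.5

Conditioning on Wet=-4 selects the 2 unit(s) with Rain ∈ {7, 6}. Their Humidity values: -11, -8. Mean = -9.5.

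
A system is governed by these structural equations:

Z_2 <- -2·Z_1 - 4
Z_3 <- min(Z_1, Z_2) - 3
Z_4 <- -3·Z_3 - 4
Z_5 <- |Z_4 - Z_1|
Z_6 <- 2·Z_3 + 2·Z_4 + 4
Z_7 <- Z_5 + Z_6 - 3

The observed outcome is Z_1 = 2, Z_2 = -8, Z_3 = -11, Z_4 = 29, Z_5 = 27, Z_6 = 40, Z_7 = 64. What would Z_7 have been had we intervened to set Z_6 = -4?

Intervening sets Z_6 = -4 and removes its equation (Z_6 <- 2·Z_3 + 2·Z_4 + 4).
Z_2 = -2·Z_1 - 4  [with Z_1=2]  = -8
Z_3 = min(Z_1, Z_2) - 3  [with Z_1=2, Z_2=-8]  = -11
Z_4 = -3·Z_3 - 4  [with Z_3=-11]  = 29
Z_5 = |Z_4 - Z_1|  [with Z_4=29, Z_1=2]  = 27
Z_7 = Z_5 + Z_6 - 3  [with Z_5=27, Z_6=-4]  = 20

20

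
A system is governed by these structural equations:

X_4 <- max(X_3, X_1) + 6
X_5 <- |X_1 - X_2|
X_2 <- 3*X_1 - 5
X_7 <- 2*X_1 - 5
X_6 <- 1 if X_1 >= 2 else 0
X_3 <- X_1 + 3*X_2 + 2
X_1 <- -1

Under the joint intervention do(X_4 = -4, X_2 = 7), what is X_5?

The joint intervention fixes X_4 = -4, X_2 = 7, removing each variable's own equation.
X_5 = |X_1 - X_2|  [with X_1=-1, X_2=7]  = 8

8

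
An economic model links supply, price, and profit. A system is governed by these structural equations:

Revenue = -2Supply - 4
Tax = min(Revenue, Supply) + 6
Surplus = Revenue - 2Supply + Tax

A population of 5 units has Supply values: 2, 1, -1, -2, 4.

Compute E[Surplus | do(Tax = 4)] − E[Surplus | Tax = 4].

-9.2

Every unit gets Tax=4 under the intervention. Surplus values become -8, -4, 4, 8, -16; E[Surplus|do(Tax=4)] = -3.2.
Observing Tax=4 restricts to units where Tax's equation naturally yields 4: Supply ∈ {-1, -2}. In that subpopulation Surplus = 4, 8, mean 6.
Difference = -3.2 − 6 = -9.2.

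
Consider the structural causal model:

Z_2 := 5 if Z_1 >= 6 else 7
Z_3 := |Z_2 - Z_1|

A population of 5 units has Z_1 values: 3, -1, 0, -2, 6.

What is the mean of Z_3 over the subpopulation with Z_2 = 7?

E[Z_3|Z_2=7] averages over only the 4 units with Z_2=7 (Z_1 = 3, -1, 0, -2): Z_3 = 4, 8, 7, 9, mean 7.

7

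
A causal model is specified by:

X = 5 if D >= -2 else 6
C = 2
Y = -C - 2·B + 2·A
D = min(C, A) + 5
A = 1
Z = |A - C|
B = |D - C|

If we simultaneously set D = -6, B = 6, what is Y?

Setting D = -6, B = 6 by intervention discards those variables' equations.
Y = -C - 2·B + 2·A  [with C=2, B=6, A=1]  = -12

-12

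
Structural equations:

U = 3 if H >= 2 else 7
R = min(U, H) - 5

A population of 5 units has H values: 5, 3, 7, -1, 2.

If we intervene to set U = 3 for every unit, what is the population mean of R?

The intervention sets U=3 in all 5 units regardless of H. Recomputing R per unit gives -2, -2, -2, -6, -3; average -3.

-3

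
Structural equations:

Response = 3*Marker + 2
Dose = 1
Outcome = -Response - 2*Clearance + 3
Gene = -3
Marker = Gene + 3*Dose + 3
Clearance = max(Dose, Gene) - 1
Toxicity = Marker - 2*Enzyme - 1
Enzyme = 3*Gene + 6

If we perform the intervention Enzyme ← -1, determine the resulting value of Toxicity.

4

The intervention breaks the incoming arrows to Enzyme: Enzyme = 3*Gene + 6 no longer applies, and Enzyme = -1.
Marker = Gene + 3*Dose + 3  [with Gene=-3, Dose=1]  = 3
Toxicity = Marker - 2*Enzyme - 1  [with Marker=3, Enzyme=-1]  = 4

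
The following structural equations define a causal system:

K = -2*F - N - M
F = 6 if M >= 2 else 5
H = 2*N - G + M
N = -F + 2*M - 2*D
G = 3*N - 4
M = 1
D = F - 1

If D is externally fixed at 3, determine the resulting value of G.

-31

do(D=3) replaces the equation D = F - 1 with the constant D = 3.
F = 6 if M >= 2 else 5  [with M=1]  = 5
N = -F + 2*M - 2*D  [with F=5, M=1, D=3]  = -9
G = 3*N - 4  [with N=-9]  = -31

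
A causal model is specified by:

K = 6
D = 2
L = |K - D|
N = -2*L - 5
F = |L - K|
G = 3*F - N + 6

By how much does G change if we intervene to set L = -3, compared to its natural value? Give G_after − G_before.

7

The intervention breaks the incoming arrows to L: L = |K - D| no longer applies, and L = -3.
N = -2*L - 5  [with L=-3]  = 1
F = |L - K|  [with L=-3, K=6]  = 9
G = 3*F - N + 6  [with F=9, N=1]  = 32
Without intervention: L = |K - D|  [with K=6, D=2]  = 4; N = -2*L - 5  [with L=4]  = -13; F = |L - K|  [with L=4, K=6]  = 2; G = 3*F - N + 6  [with F=2, N=-13]  = 25.
Change = 32 − 25 = 7.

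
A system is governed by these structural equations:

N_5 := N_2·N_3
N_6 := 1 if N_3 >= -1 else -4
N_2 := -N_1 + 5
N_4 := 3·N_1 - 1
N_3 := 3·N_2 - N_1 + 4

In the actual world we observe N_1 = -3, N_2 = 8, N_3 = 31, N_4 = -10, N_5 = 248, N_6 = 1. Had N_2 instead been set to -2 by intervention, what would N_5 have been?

-2

do(N_2=-2) replaces the equation N_2 := -N_1 + 5 with the constant N_2 = -2.
N_3 = 3·N_2 - N_1 + 4  [with N_2=-2, N_1=-3]  = 1
N_5 = N_2·N_3  [with N_2=-2, N_3=1]  = -2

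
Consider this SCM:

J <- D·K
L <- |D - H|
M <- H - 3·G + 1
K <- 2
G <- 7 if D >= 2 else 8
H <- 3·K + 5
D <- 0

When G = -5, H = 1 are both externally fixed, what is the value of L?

The joint intervention fixes G = -5, H = 1, removing each variable's own equation.
L = |D - H|  [with D=0, H=1]  = 1

1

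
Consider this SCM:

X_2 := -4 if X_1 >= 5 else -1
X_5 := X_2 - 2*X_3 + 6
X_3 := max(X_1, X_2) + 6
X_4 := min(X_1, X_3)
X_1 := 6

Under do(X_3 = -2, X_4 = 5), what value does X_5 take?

6

Setting X_3 = -2, X_4 = 5 by intervention discards those variables' equations.
X_2 = -4 if X_1 >= 5 else -1  [with X_1=6]  = -4
X_5 = X_2 - 2*X_3 + 6  [with X_2=-4, X_3=-2]  = 6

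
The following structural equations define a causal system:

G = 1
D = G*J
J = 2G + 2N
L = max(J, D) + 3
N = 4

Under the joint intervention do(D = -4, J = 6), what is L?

The joint intervention fixes D = -4, J = 6, removing each variable's own equation.
L = max(J, D) + 3  [with J=6, D=-4]  = 9

9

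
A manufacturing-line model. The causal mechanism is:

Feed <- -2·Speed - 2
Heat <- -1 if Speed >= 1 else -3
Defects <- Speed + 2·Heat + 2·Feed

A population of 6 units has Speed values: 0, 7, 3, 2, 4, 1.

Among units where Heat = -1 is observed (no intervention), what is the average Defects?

E[Defects|Heat=-1] averages over only the 5 units with Heat=-1 (Speed = 7, 3, 2, 4, 1): Defects = -27, -15, -12, -18, -9, mean -16.2.

-16.2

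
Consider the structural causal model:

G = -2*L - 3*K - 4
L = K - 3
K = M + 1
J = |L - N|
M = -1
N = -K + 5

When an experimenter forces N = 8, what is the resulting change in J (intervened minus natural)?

3

Intervening sets N = 8 and removes its equation (N = -K + 5).
K = M + 1  [with M=-1]  = 0
L = K - 3  [with K=0]  = -3
J = |L - N|  [with L=-3, N=8]  = 11
Without intervention: K = M + 1  [with M=-1]  = 0; L = K - 3  [with K=0]  = -3; N = -K + 5  [with K=0]  = 5; J = |L - N|  [with L=-3, N=5]  = 8.
Change = 11 − 8 = 3.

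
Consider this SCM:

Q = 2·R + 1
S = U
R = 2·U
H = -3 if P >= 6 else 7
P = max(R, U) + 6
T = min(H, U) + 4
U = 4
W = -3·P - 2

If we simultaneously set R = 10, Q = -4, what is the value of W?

-50

Setting R = 10, Q = -4 by intervention discards those variables' equations.
P = max(R, U) + 6  [with R=10, U=4]  = 16
W = -3·P - 2  [with P=16]  = -50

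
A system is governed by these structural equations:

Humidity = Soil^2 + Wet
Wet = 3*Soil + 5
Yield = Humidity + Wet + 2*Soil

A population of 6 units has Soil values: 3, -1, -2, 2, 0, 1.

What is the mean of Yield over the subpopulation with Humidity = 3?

0.5

Observing Humidity=3 restricts to units where Humidity's equation naturally yields 3: Soil ∈ {-1, -2}. In that subpopulation Yield = 3, -2, mean 0.5.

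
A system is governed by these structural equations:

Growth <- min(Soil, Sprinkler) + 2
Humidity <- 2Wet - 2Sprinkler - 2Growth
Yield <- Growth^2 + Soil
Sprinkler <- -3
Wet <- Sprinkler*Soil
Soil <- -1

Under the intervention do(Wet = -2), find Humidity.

4

do(Wet=-2) replaces the equation Wet <- Sprinkler*Soil with the constant Wet = -2.
Growth = min(Soil, Sprinkler) + 2  [with Soil=-1, Sprinkler=-3]  = -1
Humidity = 2Wet - 2Sprinkler - 2Growth  [with Wet=-2, Sprinkler=-3, Growth=-1]  = 4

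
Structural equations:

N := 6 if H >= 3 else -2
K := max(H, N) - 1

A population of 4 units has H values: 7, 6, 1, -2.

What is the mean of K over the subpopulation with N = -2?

-1.5

E[K|N=-2] averages over only the 2 units with N=-2 (H = 1, -2): K = 0, -3, mean -1.5.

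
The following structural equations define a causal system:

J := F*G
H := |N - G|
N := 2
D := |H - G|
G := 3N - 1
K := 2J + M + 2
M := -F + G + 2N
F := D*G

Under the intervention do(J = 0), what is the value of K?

1

do(J=0) replaces the equation J := F*G with the constant J = 0.
G = 3N - 1  [with N=2]  = 5
H = |N - G|  [with N=2, G=5]  = 3
D = |H - G|  [with H=3, G=5]  = 2
F = D*G  [with D=2, G=5]  = 10
M = -F + G + 2N  [with F=10, G=5, N=2]  = -1
K = 2J + M + 2  [with J=0, M=-1]  = 1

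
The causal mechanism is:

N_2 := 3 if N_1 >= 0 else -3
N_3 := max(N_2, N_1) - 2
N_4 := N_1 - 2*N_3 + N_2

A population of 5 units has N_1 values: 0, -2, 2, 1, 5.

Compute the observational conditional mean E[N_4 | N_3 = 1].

2

E[N_4|N_3=1] averages over only the 3 units with N_3=1 (N_1 = 0, 2, 1): N_4 = 1, 3, 2, mean 2.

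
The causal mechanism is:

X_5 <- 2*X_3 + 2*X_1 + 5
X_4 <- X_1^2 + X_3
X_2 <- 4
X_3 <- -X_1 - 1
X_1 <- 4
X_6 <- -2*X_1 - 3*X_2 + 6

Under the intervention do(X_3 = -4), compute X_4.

The intervention breaks the incoming arrows to X_3: X_3 <- -X_1 - 1 no longer applies, and X_3 = -4.
X_4 = X_1^2 + X_3  [with X_1=4, X_3=-4]  = 12

12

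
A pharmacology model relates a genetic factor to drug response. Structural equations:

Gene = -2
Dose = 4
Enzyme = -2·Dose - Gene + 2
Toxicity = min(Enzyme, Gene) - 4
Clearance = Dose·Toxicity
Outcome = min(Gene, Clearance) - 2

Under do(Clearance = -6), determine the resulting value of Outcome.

-8

The intervention breaks the incoming arrows to Clearance: Clearance = Dose·Toxicity no longer applies, and Clearance = -6.
Outcome = min(Gene, Clearance) - 2  [with Gene=-2, Clearance=-6]  = -8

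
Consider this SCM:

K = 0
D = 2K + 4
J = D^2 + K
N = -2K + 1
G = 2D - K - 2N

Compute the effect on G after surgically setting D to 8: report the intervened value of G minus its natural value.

do(D=8) replaces the equation D = 2K + 4 with the constant D = 8.
N = -2K + 1  [with K=0]  = 1
G = 2D - K - 2N  [with D=8, K=0, N=1]  = 14
Without intervention: D = 2K + 4  [with K=0]  = 4; N = -2K + 1  [with K=0]  = 1; G = 2D - K - 2N  [with D=4, K=0, N=1]  = 6.
Change = 14 − 6 = 8.

8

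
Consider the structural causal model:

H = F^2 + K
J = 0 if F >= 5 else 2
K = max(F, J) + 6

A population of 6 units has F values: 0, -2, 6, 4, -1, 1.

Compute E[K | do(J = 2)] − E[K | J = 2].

Under do(J=2), J's equation is replaced by J=2 for every unit. Per-unit K: 8, 8, 12, 10, 8, 8. Mean = 9.
Observing J=2 restricts to units where J's equation naturally yields 2: F ∈ {0, -2, 4, -1, 1}. In that subpopulation K = 8, 8, 10, 8, 8, mean 8.4.
Difference = 9 − 8.4 = 0.6.

0.6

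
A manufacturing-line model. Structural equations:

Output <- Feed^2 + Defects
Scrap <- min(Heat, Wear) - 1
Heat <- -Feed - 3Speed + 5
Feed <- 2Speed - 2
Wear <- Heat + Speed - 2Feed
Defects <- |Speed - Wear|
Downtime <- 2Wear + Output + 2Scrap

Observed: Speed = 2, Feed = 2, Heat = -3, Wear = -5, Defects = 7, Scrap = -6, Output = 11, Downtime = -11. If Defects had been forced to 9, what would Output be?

Under do(Defects=9), the mechanism Defects <- |Speed - Wear| is discarded; Defects is fixed at 9.
Feed = 2Speed - 2  [with Speed=2]  = 2
Output = Feed^2 + Defects  [with Feed=2, Defects=9]  = 13

13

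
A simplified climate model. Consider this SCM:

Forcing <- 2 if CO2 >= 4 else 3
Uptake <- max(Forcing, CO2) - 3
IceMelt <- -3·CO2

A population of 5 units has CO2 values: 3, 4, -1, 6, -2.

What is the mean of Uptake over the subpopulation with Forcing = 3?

0

E[Uptake|Forcing=3] averages over only the 3 units with Forcing=3 (CO2 = 3, -1, -2): Uptake = 0, 0, 0, mean 0.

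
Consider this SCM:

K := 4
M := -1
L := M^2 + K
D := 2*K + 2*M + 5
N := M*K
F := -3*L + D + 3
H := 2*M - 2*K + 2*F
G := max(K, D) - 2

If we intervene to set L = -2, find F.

20

The intervention breaks the incoming arrows to L: L := M^2 + K no longer applies, and L = -2.
D = 2*K + 2*M + 5  [with K=4, M=-1]  = 11
F = -3*L + D + 3  [with L=-2, D=11]  = 20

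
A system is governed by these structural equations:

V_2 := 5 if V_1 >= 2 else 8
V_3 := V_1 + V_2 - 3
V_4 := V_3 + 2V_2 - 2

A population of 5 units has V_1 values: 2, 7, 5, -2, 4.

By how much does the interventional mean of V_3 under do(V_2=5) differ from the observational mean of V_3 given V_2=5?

The intervention sets V_2=5 in all 5 units regardless of V_1. Recomputing V_3 per unit gives 4, 9, 7, 0, 6; average 5.2.
E[V_3|V_2=5] averages over only the 4 units with V_2=5 (V_1 = 2, 7, 5, 4): V_3 = 4, 9, 7, 6, mean 6.5.
Difference = 5.2 − 6.5 = -1.3.

-1.3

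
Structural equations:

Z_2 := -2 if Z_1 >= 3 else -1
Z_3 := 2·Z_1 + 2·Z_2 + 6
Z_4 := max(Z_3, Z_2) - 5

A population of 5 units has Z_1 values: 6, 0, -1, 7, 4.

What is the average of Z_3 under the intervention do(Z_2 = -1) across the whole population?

The intervention sets Z_2=-1 in all 5 units regardless of Z_1. Recomputing Z_3 per unit gives 16, 4, 2, 18, 12; average 10.4.

10.4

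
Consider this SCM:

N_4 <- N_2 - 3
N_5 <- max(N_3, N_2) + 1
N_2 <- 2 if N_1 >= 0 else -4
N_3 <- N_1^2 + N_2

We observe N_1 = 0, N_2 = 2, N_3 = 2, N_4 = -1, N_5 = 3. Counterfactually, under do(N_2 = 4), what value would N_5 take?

do(N_2=4) replaces the equation N_2 <- 2 if N_1 >= 0 else -4 with the constant N_2 = 4.
N_3 = N_1^2 + N_2  [with N_1=0, N_2=4]  = 4
N_5 = max(N_3, N_2) + 1  [with N_3=4, N_2=4]  = 5

5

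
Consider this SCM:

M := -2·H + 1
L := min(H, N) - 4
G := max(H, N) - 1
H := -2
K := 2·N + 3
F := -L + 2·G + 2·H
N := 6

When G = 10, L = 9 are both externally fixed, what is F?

The joint intervention fixes G = 10, L = 9, removing each variable's own equation.
F = -L + 2·G + 2·H  [with L=9, G=10, H=-2]  = 7

7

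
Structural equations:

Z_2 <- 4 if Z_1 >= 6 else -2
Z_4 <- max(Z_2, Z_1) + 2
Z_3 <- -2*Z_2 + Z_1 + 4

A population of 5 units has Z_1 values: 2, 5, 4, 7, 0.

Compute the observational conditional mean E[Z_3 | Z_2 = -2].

E[Z_3|Z_2=-2] averages over only the 4 units with Z_2=-2 (Z_1 = 2, 5, 4, 0): Z_3 = 10, 13, 12, 8, mean 10.75.

10.75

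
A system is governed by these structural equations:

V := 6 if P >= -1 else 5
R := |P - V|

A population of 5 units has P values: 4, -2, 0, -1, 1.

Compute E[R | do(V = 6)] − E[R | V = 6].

Under do(V=6), V's equation is replaced by V=6 for every unit. Per-unit R: 2, 8, 6, 7, 5. Mean = 5.6.
Conditioning on V=6 selects the 4 unit(s) with P ∈ {4, 0, -1, 1}. Their R values: 2, 6, 7, 5. Mean = 5.
Difference = 5.6 − 5 = 0.6.

0.6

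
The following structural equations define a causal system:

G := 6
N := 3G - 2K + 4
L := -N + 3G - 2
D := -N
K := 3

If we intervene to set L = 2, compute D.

Intervening sets L = 2 and removes its equation (L := -N + 3G - 2).
No directed path runs from L to D, so D keeps its natural value.
N = 3G - 2K + 4  [with G=6, K=3]  = 16
D = -N  [with N=16]  = -16

-16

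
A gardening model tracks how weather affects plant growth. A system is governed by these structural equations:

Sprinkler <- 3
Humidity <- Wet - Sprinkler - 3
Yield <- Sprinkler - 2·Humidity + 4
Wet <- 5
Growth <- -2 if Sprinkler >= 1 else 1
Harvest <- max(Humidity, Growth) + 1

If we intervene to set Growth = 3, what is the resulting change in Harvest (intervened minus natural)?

4

The intervention breaks the incoming arrows to Growth: Growth <- -2 if Sprinkler >= 1 else 1 no longer applies, and Growth = 3.
Humidity = Wet - Sprinkler - 3  [with Wet=5, Sprinkler=3]  = -1
Harvest = max(Humidity, Growth) + 1  [with Humidity=-1, Growth=3]  = 4
Without intervention: Growth = -2 if Sprinkler >= 1 else 1  [with Sprinkler=3]  = -2; Humidity = Wet - Sprinkler - 3  [with Wet=5, Sprinkler=3]  = -1; Harvest = max(Humidity, Growth) + 1  [with Humidity=-1, Growth=-2]  = 0.
Change = 4 − 0 = 4.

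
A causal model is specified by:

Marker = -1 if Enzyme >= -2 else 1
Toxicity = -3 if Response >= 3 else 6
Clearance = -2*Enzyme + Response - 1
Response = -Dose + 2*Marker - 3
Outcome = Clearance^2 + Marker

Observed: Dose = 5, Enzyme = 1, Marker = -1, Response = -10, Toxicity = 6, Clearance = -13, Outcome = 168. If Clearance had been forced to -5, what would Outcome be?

Intervening sets Clearance = -5 and removes its equation (Clearance = -2*Enzyme + Response - 1).
Marker = -1 if Enzyme >= -2 else 1  [with Enzyme=1]  = -1
Outcome = Clearance^2 + Marker  [with Clearance=-5, Marker=-1]  = 24

24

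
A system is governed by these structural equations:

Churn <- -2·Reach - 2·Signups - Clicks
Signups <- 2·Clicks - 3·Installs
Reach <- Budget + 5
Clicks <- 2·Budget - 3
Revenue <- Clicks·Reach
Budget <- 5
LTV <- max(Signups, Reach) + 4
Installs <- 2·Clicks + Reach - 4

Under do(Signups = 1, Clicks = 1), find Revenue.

10

The joint intervention fixes Signups = 1, Clicks = 1, removing each variable's own equation.
Reach = Budget + 5  [with Budget=5]  = 10
Revenue = Clicks·Reach  [with Clicks=1, Reach=10]  = 10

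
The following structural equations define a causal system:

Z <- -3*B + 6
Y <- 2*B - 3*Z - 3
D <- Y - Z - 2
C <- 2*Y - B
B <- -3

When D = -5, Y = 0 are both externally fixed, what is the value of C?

3

Under do(D = -5, Y = 0), each intervened variable's structural equation is replaced by its fixed value.
C = 2*Y - B  [with Y=0, B=-3]  = 3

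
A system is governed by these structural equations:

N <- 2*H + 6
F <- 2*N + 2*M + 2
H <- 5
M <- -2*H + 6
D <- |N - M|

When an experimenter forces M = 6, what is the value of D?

do(M=6) replaces the equation M <- -2*H + 6 with the constant M = 6.
N = 2*H + 6  [with H=5]  = 16
D = |N - M|  [with N=16, M=6]  = 10

10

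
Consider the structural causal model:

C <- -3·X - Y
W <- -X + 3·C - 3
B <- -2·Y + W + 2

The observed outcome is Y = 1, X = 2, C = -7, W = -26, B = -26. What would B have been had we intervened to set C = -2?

do(C=-2) replaces the equation C <- -3·X - Y with the constant C = -2.
W = -X + 3·C - 3  [with X=2, C=-2]  = -11
B = -2·Y + W + 2  [with Y=1, W=-11]  = -11

-11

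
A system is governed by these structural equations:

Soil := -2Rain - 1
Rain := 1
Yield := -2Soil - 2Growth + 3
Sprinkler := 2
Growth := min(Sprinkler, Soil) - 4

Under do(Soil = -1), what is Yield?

15

do(Soil=-1) replaces the equation Soil := -2Rain - 1 with the constant Soil = -1.
Growth = min(Sprinkler, Soil) - 4  [with Sprinkler=2, Soil=-1]  = -5
Yield = -2Soil - 2Growth + 3  [with Soil=-1, Growth=-5]  = 15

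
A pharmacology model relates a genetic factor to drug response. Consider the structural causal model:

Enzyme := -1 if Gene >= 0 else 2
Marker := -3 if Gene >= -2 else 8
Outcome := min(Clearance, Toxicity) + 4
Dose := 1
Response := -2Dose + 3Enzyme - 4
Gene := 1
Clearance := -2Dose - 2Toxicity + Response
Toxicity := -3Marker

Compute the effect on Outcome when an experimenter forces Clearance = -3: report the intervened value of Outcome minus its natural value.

do(Clearance=-3) replaces the equation Clearance := -2Dose - 2Toxicity + Response with the constant Clearance = -3.
Marker = -3 if Gene >= -2 else 8  [with Gene=1]  = -3
Toxicity = -3Marker  [with Marker=-3]  = 9
Outcome = min(Clearance, Toxicity) + 4  [with Clearance=-3, Toxicity=9]  = 1
Without intervention: Enzyme = -1 if Gene >= 0 else 2  [with Gene=1]  = -1; Marker = -3 if Gene >= -2 else 8  [with Gene=1]  = -3; Response = -2Dose + 3Enzyme - 4  [with Dose=1, Enzyme=-1]  = -9; Toxicity = -3Marker  [with Marker=-3]  = 9; Clearance = -2Dose - 2Toxicity + Response  [with Dose=1, Toxicity=9, Response=-9]  = -29; Outcome = min(Clearance, Toxicity) + 4  [with Clearance=-29, Toxicity=9]  = -25.
Change = 1 − (-25) = 26.

26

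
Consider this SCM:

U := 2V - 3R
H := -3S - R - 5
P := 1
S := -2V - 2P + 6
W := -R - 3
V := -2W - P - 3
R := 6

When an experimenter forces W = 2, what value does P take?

Under do(W=2), the mechanism W := -R - 3 is discarded; W is fixed at 2.
P is not downstream of the intervention, so its value is determined by the original equations.

1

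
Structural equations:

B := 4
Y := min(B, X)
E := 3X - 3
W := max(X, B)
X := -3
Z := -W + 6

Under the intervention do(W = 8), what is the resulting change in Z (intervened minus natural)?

The intervention breaks the incoming arrows to W: W := max(X, B) no longer applies, and W = 8.
Z = -W + 6  [with W=8]  = -2
Without intervention: W = max(X, B)  [with X=-3, B=4]  = 4; Z = -W + 6  [with W=4]  = 2.
Change = -2 − 2 = -4.

-4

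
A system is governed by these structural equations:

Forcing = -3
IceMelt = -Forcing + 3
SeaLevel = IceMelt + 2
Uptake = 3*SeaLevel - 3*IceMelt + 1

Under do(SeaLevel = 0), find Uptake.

-17

The intervention breaks the incoming arrows to SeaLevel: SeaLevel = IceMelt + 2 no longer applies, and SeaLevel = 0.
IceMelt = -Forcing + 3  [with Forcing=-3]  = 6
Uptake = 3*SeaLevel - 3*IceMelt + 1  [with SeaLevel=0, IceMelt=6]  = -17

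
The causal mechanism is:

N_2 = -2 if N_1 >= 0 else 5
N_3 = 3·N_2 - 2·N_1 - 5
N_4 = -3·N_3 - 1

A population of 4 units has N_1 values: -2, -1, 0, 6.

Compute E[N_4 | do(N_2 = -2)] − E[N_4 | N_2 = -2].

do(N_2=-2) breaks N_2's dependence on N_1. With N_2=-2 fixed, N_4 across the units is 20, 26, 32, 68, mean 36.5.
E[N_4|N_2=-2] averages over only the 2 units with N_2=-2 (N_1 = 0, 6): N_4 = 32, 68, mean 50.
Difference = 36.5 − 50 = -13.5.

-13.5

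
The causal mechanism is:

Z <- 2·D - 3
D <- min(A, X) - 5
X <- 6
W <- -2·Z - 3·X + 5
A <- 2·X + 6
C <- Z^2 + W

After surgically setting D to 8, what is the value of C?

130

The intervention breaks the incoming arrows to D: D <- min(A, X) - 5 no longer applies, and D = 8.
Z = 2·D - 3  [with D=8]  = 13
W = -2·Z - 3·X + 5  [with Z=13, X=6]  = -39
C = Z^2 + W  [with Z=13, W=-39]  = 130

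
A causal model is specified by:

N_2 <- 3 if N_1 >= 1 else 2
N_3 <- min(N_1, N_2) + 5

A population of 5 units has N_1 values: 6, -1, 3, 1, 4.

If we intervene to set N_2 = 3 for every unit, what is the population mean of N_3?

6.8

Every unit gets N_2=3 under the intervention. N_3 values become 8, 4, 8, 6, 8; E[N_3|do(N_2=3)] = 6.8.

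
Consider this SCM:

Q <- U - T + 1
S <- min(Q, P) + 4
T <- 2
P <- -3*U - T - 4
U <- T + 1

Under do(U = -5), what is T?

Under do(U=-5), the mechanism U <- T + 1 is discarded; U is fixed at -5.
T is not downstream of the intervention, so its value is determined by the original equations.

2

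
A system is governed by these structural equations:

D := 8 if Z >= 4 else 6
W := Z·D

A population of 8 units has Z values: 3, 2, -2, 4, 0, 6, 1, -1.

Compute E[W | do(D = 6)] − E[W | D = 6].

Under do(D=6), D's equation is replaced by D=6 for every unit. Per-unit W: 18, 12, -12, 24, 0, 36, 6, -6. Mean = 9.75.
Conditioning on D=6 selects the 6 unit(s) with Z ∈ {3, 2, -2, 0, 1, -1}. Their W values: 18, 12, -12, 0, 6, -6. Mean = 3.
Difference = 9.75 − 3 = 6.75.

6.75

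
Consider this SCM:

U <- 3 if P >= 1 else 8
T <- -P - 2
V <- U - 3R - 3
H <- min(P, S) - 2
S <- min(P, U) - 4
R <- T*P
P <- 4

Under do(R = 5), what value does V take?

-15

do(R=5) replaces the equation R <- T*P with the constant R = 5.
U = 3 if P >= 1 else 8  [with P=4]  = 3
V = U - 3R - 3  [with U=3, R=5]  = -15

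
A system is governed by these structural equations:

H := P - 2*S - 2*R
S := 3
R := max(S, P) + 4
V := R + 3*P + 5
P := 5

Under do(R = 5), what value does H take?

The intervention breaks the incoming arrows to R: R := max(S, P) + 4 no longer applies, and R = 5.
H = P - 2*S - 2*R  [with P=5, S=3, R=5]  = -11

-11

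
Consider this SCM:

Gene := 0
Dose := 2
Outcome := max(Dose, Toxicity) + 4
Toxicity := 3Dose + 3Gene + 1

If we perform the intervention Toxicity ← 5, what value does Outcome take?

9

The intervention breaks the incoming arrows to Toxicity: Toxicity := 3Dose + 3Gene + 1 no longer applies, and Toxicity = 5.
Outcome = max(Dose, Toxicity) + 4  [with Dose=2, Toxicity=5]  = 9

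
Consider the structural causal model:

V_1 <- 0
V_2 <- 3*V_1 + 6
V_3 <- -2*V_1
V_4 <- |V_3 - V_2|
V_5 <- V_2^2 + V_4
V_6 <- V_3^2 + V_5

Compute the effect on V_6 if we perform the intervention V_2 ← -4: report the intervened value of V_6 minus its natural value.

Under do(V_2=-4), the mechanism V_2 <- 3*V_1 + 6 is discarded; V_2 is fixed at -4.
V_3 = -2*V_1  [with V_1=0]  = 0
V_4 = |V_3 - V_2|  [with V_3=0, V_2=-4]  = 4
V_5 = V_2^2 + V_4  [with V_2=-4, V_4=4]  = 20
V_6 = V_3^2 + V_5  [with V_3=0, V_5=20]  = 20
Without intervention: V_2 = 3*V_1 + 6  [with V_1=0]  = 6; V_3 = -2*V_1  [with V_1=0]  = 0; V_4 = |V_3 - V_2|  [with V_3=0, V_2=6]  = 6; V_5 = V_2^2 + V_4  [with V_2=6, V_4=6]  = 42; V_6 = V_3^2 + V_5  [with V_3=0, V_5=42]  = 42.
Change = 20 − 42 = -22.

-22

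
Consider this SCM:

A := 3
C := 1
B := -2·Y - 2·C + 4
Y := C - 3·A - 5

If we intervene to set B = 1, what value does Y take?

-13

Under do(B=1), the mechanism B := -2·Y - 2·C + 4 is discarded; B is fixed at 1.
Since Y is not a descendant of the intervened variable, it is unaffected.
Y = C - 3·A - 5  [with C=1, A=3]  = -13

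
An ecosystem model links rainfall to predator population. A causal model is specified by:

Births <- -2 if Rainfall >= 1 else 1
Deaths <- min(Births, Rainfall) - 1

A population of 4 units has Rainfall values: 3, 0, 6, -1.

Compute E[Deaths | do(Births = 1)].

do(Births=1) breaks Births's dependence on Rainfall. With Births=1 fixed, Deaths across the units is 0, -1, 0, -2, mean -0.75.

-0.75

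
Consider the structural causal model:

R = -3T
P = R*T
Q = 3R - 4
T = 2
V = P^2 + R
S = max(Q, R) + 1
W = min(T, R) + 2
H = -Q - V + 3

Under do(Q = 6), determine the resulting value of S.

Intervening sets Q = 6 and removes its equation (Q = 3R - 4).
R = -3T  [with T=2]  = -6
S = max(Q, R) + 1  [with Q=6, R=-6]  = 7

7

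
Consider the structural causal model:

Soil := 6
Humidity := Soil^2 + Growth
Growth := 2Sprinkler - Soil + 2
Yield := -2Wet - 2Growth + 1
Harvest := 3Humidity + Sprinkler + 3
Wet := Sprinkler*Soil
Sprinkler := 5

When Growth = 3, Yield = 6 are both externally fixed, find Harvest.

Setting Growth = 3, Yield = 6 by intervention discards those variables' equations.
Humidity = Soil^2 + Growth  [with Soil=6, Growth=3]  = 39
Harvest = 3Humidity + Sprinkler + 3  [with Humidity=39, Sprinkler=5]  = 125

125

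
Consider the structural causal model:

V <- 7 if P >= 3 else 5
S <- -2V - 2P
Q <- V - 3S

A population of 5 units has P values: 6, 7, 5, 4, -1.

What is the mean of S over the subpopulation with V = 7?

E[S|V=7] averages over only the 4 units with V=7 (P = 6, 7, 5, 4): S = -26, -28, -24, -22, mean -25.

-25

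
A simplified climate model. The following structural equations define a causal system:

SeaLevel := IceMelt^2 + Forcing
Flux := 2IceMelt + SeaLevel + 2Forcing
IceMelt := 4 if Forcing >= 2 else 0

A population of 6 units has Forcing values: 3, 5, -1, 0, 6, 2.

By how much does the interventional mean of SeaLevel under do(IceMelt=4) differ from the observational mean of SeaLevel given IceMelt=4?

do(IceMelt=4) breaks IceMelt's dependence on Forcing. With IceMelt=4 fixed, SeaLevel across the units is 19, 21, 15, 16, 22, 18, mean 18.5.
Observing IceMelt=4 restricts to units where IceMelt's equation naturally yields 4: Forcing ∈ {3, 5, 6, 2}. In that subpopulation SeaLevel = 19, 21, 22, 18, mean 20.
Difference = 18.5 − 20 = -1.5.

-1.5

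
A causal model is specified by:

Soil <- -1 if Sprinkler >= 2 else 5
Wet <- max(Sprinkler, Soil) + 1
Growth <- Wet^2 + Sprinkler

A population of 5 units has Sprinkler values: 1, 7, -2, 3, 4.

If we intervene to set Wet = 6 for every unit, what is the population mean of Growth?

Under do(Wet=6), Wet's equation is replaced by Wet=6 for every unit. Per-unit Growth: 37, 43, 34, 39, 40. Mean = 38.6.

38.6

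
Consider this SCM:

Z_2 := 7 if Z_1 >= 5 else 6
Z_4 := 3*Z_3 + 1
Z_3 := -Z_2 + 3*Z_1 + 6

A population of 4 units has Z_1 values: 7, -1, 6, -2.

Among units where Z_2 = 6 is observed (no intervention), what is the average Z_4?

Observing Z_2=6 restricts to units where Z_2's equation naturally yields 6: Z_1 ∈ {-1, -2}. In that subpopulation Z_4 = -8, -17, mean -12.5.

-12.5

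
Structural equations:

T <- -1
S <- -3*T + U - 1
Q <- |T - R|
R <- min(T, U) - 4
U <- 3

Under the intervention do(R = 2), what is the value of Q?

do(R=2) replaces the equation R <- min(T, U) - 4 with the constant R = 2.
Q = |T - R|  [with T=-1, R=2]  = 3

3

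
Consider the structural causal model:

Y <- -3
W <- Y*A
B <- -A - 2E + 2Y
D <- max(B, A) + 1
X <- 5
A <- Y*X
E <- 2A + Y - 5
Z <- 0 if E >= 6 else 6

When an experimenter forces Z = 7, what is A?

do(Z=7) replaces the equation Z <- 0 if E >= 6 else 6 with the constant Z = 7.
A is not downstream of the intervention, so its value is determined by the original equations.
A = Y*X  [with Y=-3, X=5]  = -15

-15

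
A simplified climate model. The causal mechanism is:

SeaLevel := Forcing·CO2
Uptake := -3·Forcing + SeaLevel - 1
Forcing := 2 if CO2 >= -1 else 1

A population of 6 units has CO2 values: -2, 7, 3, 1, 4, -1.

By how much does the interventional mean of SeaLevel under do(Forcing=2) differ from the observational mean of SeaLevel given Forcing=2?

-1.6

do(Forcing=2) breaks Forcing's dependence on CO2. With Forcing=2 fixed, SeaLevel across the units is -4, 14, 6, 2, 8, -2, mean 4.
E[SeaLevel|Forcing=2] averages over only the 5 units with Forcing=2 (CO2 = 7, 3, 1, 4, -1): SeaLevel = 14, 6, 2, 8, -2, mean 5.6.
Difference = 4 − 5.6 = -1.6.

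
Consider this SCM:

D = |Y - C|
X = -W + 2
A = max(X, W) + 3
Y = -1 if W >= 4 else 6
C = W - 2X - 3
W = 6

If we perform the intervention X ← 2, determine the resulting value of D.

0

Under do(X=2), the mechanism X = -W + 2 is discarded; X is fixed at 2.
C = W - 2X - 3  [with W=6, X=2]  = -1
Y = -1 if W >= 4 else 6  [with W=6]  = -1
D = |Y - C|  [with Y=-1, C=-1]  = 0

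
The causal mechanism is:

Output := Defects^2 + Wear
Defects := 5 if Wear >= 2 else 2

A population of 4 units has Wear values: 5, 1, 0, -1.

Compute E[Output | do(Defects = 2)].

5.25

Every unit gets Defects=2 under the intervention. Output values become 9, 5, 4, 3; E[Output|do(Defects=2)] = 5.25.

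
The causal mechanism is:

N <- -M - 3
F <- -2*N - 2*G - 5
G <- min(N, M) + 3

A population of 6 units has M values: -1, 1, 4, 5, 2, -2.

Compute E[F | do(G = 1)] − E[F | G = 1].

6

do(G=1) breaks G's dependence on M. With G=1 fixed, F across the units is -3, 1, 7, 9, 3, -5, mean 2.
Conditioning on G=1 selects the 2 unit(s) with M ∈ {-1, -2}. Their F values: -3, -5. Mean = -4.
Difference = 2 − (-4) = 6.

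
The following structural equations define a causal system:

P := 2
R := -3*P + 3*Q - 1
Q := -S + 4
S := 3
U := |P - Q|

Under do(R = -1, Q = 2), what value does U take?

0

The joint intervention fixes R = -1, Q = 2, removing each variable's own equation.
U = |P - Q|  [with P=2, Q=2]  = 0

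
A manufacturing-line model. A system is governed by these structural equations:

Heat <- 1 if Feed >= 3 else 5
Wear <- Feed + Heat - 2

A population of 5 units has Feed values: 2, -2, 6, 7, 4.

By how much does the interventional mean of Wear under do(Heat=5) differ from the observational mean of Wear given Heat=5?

3.4

Under do(Heat=5), Heat's equation is replaced by Heat=5 for every unit. Per-unit Wear: 5, 1, 9, 10, 7. Mean = 6.4.
Conditioning on Heat=5 selects the 2 unit(s) with Feed ∈ {2, -2}. Their Wear values: 5, 1. Mean = 3.
Difference = 6.4 − 3 = 3.4.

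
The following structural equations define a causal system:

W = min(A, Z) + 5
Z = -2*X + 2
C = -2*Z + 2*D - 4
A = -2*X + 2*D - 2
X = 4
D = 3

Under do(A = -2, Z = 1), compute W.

3

Setting A = -2, Z = 1 by intervention discards those variables' equations.
W = min(A, Z) + 5  [with A=-2, Z=1]  = 3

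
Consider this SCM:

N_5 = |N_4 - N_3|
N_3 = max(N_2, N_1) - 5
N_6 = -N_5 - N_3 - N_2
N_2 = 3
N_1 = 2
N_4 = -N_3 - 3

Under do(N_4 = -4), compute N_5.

2

Intervening sets N_4 = -4 and removes its equation (N_4 = -N_3 - 3).
N_3 = max(N_2, N_1) - 5  [with N_2=3, N_1=2]  = -2
N_5 = |N_4 - N_3|  [with N_4=-4, N_3=-2]  = 2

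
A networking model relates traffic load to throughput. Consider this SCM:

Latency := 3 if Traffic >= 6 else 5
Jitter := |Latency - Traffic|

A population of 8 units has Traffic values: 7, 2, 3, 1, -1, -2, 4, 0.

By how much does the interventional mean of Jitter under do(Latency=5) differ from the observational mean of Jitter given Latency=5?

-0.25

The intervention sets Latency=5 in all 8 units regardless of Traffic. Recomputing Jitter per unit gives 2, 3, 2, 4, 6, 7, 1, 5; average 3.75.
E[Jitter|Latency=5] averages over only the 7 units with Latency=5 (Traffic = 2, 3, 1, -1, -2, 4, 0): Jitter = 3, 2, 4, 6, 7, 1, 5, mean 4.
Difference = 3.75 − 4 = -0.25.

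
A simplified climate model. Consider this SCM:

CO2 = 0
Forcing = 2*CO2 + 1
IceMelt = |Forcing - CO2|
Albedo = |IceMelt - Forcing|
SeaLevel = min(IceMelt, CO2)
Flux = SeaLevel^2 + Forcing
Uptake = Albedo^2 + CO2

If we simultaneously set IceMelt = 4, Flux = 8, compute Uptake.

Under do(IceMelt = 4, Flux = 8), each intervened variable's structural equation is replaced by its fixed value.
Forcing = 2*CO2 + 1  [with CO2=0]  = 1
Albedo = |IceMelt - Forcing|  [with IceMelt=4, Forcing=1]  = 3
Uptake = Albedo^2 + CO2  [with Albedo=3, CO2=0]  = 9

9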